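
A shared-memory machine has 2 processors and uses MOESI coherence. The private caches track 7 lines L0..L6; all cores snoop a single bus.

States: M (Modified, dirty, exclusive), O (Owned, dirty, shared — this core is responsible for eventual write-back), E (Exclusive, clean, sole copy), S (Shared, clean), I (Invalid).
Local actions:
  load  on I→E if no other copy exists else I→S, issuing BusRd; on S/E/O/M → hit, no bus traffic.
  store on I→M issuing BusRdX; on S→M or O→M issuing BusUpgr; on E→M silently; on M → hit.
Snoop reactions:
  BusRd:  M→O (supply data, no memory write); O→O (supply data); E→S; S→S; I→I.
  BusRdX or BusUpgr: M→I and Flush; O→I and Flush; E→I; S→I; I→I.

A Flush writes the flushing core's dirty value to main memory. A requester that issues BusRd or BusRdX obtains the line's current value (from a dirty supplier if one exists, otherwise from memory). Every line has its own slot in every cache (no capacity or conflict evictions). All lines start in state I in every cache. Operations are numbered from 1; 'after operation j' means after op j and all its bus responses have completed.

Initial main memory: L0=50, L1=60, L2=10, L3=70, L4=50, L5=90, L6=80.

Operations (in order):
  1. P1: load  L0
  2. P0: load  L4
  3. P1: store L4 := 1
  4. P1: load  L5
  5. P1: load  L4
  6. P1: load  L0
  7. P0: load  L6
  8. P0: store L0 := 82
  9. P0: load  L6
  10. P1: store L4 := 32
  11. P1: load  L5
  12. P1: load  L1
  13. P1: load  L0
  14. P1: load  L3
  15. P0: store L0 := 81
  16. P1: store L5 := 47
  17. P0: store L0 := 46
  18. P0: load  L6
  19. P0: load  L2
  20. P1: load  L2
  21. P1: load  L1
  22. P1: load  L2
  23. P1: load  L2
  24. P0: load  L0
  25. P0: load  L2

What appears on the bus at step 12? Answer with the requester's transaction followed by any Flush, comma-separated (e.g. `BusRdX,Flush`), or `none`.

step 1: P1: load  L0  ⟶  IE  (L0)  txn=BusRd  M[L0]=50
step 2: P0: load  L4  ⟶  EI  (L4)  txn=BusRd  M[L4]=50
step 3: P1: store L4 := 1  ⟶  IM  (L4)  txn=BusRdX  M[L4]=50
step 4: P1: load  L5  ⟶  IE  (L5)  txn=BusRd  M[L5]=90
step 5: P1: load  L4  ⟶  IM  (L4)  txn=∅  M[L4]=50
step 6: P1: load  L0  ⟶  IE  (L0)  txn=∅  M[L0]=50
step 7: P0: load  L6  ⟶  EI  (L6)  txn=BusRd  M[L6]=80
step 8: P0: store L0 := 82  ⟶  MI  (L0)  txn=BusRdX  M[L0]=50
step 9: P0: load  L6  ⟶  EI  (L6)  txn=∅  M[L6]=80
step 10: P1: store L4 := 32  ⟶  IM  (L4)  txn=∅  M[L4]=50
step 11: P1: load  L5  ⟶  IE  (L5)  txn=∅  M[L5]=90
step 12: P1: load  L1  ⟶  IE  (L1)  txn=BusRd  M[L1]=60
step 13: P1: load  L0  ⟶  OS  (L0)  txn=BusRd  M[L0]=50
step 14: P1: load  L3  ⟶  IE  (L3)  txn=BusRd  M[L3]=70
step 15: P0: store L0 := 81  ⟶  MI  (L0)  txn=BusUpgr  M[L0]=50
step 16: P1: store L5 := 47  ⟶  IM  (L5)  txn=∅  M[L5]=90
step 17: P0: store L0 := 46  ⟶  MI  (L0)  txn=∅  M[L0]=50
step 18: P0: load  L6  ⟶  EI  (L6)  txn=∅  M[L6]=80
step 19: P0: load  L2  ⟶  EI  (L2)  txn=BusRd  M[L2]=10
step 20: P1: load  L2  ⟶  SS  (L2)  txn=BusRd  M[L2]=10
step 21: P1: load  L1  ⟶  IE  (L1)  txn=∅  M[L1]=60
step 22: P1: load  L2  ⟶  SS  (L2)  txn=∅  M[L2]=10
step 23: P1: load  L2  ⟶  SS  (L2)  txn=∅  M[L2]=10
step 24: P0: load  L0  ⟶  MI  (L0)  txn=∅  M[L0]=50
step 25: P0: load  L2  ⟶  SS  (L2)  txn=∅  M[L2]=10

bus = BusRd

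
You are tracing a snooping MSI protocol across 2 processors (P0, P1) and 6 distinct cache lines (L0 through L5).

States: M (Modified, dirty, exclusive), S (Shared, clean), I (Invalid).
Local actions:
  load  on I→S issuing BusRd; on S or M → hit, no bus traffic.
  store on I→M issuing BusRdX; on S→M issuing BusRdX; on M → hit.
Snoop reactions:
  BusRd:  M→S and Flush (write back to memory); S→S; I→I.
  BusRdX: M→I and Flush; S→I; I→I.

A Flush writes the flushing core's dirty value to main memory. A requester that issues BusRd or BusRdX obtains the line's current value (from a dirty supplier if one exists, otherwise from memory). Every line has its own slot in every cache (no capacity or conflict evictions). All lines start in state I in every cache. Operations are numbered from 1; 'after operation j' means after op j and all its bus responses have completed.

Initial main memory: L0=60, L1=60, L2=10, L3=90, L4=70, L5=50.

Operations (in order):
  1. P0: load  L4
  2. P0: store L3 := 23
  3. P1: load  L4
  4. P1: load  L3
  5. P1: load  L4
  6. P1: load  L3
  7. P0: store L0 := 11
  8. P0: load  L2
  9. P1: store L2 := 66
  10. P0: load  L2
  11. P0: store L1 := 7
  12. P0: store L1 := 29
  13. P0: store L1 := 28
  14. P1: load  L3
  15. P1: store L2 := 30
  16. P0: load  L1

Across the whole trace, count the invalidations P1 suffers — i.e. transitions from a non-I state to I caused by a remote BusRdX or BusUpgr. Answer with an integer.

invalidations = 0

1. P0: load  L4  bus=[BusRd]  L4: P0=S P1=I  mem[L4]=70
2. P0: store L3 := 23  bus=[BusRdX]  L3: P0=M P1=I  mem[L3]=90
3. P1: load  L4  bus=[BusRd]  L4: P0=S P1=S  mem[L4]=70
4. P1: load  L3  bus=[BusRd,Flush]  L3: P0=S P1=S  mem[L3]=23
5. P1: load  L4  bus=[-]  L4: P0=S P1=S  mem[L4]=70
6. P1: load  L3  bus=[-]  L3: P0=S P1=S  mem[L3]=23
7. P0: store L0 := 11  bus=[BusRdX]  L0: P0=M P1=I  mem[L0]=60
8. P0: load  L2  bus=[BusRd]  L2: P0=S P1=I  mem[L2]=10
9. P1: store L2 := 66  bus=[BusRdX]  L2: P0=I P1=M  mem[L2]=10
10. P0: load  L2  bus=[BusRd,Flush]  L2: P0=S P1=S  mem[L2]=66
11. P0: store L1 := 7  bus=[BusRdX]  L1: P0=M P1=I  mem[L1]=60
12. P0: store L1 := 29  bus=[-]  L1: P0=M P1=I  mem[L1]=60
13. P0: store L1 := 28  bus=[-]  L1: P0=M P1=I  mem[L1]=60
14. P1: load  L3  bus=[-]  L3: P0=S P1=S  mem[L3]=23
15. P1: store L2 := 30  bus=[BusRdX]  L2: P0=I P1=M  mem[L2]=66
16. P0: load  L1  bus=[-]  L1: P0=M P1=I  mem[L1]=60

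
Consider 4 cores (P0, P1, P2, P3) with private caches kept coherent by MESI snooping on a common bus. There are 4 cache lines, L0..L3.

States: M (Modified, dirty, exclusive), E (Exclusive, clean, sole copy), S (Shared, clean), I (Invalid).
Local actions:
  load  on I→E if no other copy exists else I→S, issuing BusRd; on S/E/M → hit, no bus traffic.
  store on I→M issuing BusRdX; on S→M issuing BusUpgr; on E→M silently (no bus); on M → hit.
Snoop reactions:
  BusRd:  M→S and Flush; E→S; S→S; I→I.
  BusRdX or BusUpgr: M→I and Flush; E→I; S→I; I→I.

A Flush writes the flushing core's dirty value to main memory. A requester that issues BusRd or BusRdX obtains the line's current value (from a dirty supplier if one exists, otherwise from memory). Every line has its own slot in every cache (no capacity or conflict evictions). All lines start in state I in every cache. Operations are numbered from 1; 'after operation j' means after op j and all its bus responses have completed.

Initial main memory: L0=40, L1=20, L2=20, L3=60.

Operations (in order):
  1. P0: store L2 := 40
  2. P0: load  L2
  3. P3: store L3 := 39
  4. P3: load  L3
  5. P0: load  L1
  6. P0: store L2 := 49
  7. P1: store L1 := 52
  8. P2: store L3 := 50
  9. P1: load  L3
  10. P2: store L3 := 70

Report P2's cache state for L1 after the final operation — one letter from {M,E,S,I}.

step 1: P0: store L2 := 40  ⟶  MIII  (L2)  txn=BusRdX  M[L2]=20
step 2: P0: load  L2  ⟶  MIII  (L2)  txn=∅  M[L2]=20
step 3: P3: store L3 := 39  ⟶  IIIM  (L3)  txn=BusRdX  M[L3]=60
step 4: P3: load  L3  ⟶  IIIM  (L3)  txn=∅  M[L3]=60
step 5: P0: load  L1  ⟶  EIII  (L1)  txn=BusRd  M[L1]=20
step 6: P0: store L2 := 49  ⟶  MIII  (L2)  txn=∅  M[L2]=20
step 7: P1: store L1 := 52  ⟶  IMII  (L1)  txn=BusRdX  M[L1]=20
step 8: P2: store L3 := 50  ⟶  IIMI  (L3)  txn=BusRdX+Flush  M[L3]=39
step 9: P1: load  L3  ⟶  ISSI  (L3)  txn=BusRd+Flush  M[L3]=50
step 10: P2: store L3 := 70  ⟶  IIMI  (L3)  txn=BusUpgr  M[L3]=50

state = I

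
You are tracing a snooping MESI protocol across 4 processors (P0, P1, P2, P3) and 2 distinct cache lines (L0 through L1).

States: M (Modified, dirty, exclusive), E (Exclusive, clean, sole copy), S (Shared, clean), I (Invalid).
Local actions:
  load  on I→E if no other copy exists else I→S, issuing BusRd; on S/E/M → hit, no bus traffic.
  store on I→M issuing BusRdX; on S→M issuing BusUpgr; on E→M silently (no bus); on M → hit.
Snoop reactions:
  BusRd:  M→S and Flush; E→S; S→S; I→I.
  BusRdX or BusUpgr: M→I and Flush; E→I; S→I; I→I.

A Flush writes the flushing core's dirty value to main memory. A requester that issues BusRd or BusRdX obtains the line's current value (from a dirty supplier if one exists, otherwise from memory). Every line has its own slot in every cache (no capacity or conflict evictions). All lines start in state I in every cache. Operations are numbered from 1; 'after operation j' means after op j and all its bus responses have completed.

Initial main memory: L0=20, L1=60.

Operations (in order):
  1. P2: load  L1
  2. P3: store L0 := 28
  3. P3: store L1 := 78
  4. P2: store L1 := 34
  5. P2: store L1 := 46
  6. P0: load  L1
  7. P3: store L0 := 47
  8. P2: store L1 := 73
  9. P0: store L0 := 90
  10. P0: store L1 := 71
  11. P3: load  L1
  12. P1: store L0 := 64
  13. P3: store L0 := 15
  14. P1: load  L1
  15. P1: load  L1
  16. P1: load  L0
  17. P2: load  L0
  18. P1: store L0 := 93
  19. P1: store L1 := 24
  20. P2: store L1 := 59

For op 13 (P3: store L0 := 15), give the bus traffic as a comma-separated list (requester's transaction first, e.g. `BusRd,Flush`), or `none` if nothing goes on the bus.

1. P2: load  L1  bus=[BusRd]  L1: P0=I P1=I P2=E P3=I  mem[L1]=60
2. P3: store L0 := 28  bus=[BusRdX]  L0: P0=I P1=I P2=I P3=M  mem[L0]=20
3. P3: store L1 := 78  bus=[BusRdX]  L1: P0=I P1=I P2=I P3=M  mem[L1]=60
4. P2: store L1 := 34  bus=[BusRdX,Flush]  L1: P0=I P1=I P2=M P3=I  mem[L1]=78
5. P2: store L1 := 46  bus=[-]  L1: P0=I P1=I P2=M P3=I  mem[L1]=78
6. P0: load  L1  bus=[BusRd,Flush]  L1: P0=S P1=I P2=S P3=I  mem[L1]=46
7. P3: store L0 := 47  bus=[-]  L0: P0=I P1=I P2=I P3=M  mem[L0]=20
8. P2: store L1 := 73  bus=[BusUpgr]  L1: P0=I P1=I P2=M P3=I  mem[L1]=46
9. P0: store L0 := 90  bus=[BusRdX,Flush]  L0: P0=M P1=I P2=I P3=I  mem[L0]=47
10. P0: store L1 := 71  bus=[BusRdX,Flush]  L1: P0=M P1=I P2=I P3=I  mem[L1]=73
11. P3: load  L1  bus=[BusRd,Flush]  L1: P0=S P1=I P2=I P3=S  mem[L1]=71
12. P1: store L0 := 64  bus=[BusRdX,Flush]  L0: P0=I P1=M P2=I P3=I  mem[L0]=90
13. P3: store L0 := 15  bus=[BusRdX,Flush]  L0: P0=I P1=I P2=I P3=M  mem[L0]=64
14. P1: load  L1  bus=[BusRd]  L1: P0=S P1=S P2=I P3=S  mem[L1]=71
15. P1: load  L1  bus=[-]  L1: P0=S P1=S P2=I P3=S  mem[L1]=71
16. P1: load  L0  bus=[BusRd,Flush]  L0: P0=I P1=S P2=I P3=S  mem[L0]=15
17. P2: load  L0  bus=[BusRd]  L0: P0=I P1=S P2=S P3=S  mem[L0]=15
18. P1: store L0 := 93  bus=[BusUpgr]  L0: P0=I P1=M P2=I P3=I  mem[L0]=15
19. P1: store L1 := 24  bus=[BusUpgr]  L1: P0=I P1=M P2=I P3=I  mem[L1]=71
20. P2: store L1 := 59  bus=[BusRdX,Flush]  L1: P0=I P1=I P2=M P3=I  mem[L1]=24

bus = BusRdX,Flush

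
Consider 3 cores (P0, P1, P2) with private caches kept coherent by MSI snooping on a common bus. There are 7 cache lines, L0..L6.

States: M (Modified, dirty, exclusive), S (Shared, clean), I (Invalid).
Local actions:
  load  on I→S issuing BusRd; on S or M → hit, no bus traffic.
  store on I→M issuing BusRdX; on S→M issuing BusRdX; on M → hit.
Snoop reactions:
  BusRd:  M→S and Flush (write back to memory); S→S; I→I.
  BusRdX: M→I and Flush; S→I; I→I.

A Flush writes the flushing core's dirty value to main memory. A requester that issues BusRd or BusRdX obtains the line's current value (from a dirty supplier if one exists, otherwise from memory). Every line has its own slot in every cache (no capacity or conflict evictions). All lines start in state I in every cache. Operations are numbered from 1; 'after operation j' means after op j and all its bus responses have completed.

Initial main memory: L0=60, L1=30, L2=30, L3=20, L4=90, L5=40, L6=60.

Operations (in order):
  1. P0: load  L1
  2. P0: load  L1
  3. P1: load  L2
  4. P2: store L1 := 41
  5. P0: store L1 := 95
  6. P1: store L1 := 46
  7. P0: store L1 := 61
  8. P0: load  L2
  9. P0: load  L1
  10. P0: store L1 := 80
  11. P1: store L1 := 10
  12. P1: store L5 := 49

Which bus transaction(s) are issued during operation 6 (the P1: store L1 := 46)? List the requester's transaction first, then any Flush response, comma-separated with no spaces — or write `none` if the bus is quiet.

[1] P0: load  L1 | P0:S(30), P1:I, P2:I | bus: BusRd
[2] P0: load  L1 | P0:S(30), P1:I, P2:I | bus: none
[3] P1: load  L2 | P0:I, P1:S(30), P2:I | bus: BusRd
[4] P2: store L1 := 41 | P0:I, P1:I, P2:M(41) | bus: BusRdX
[5] P0: store L1 := 95 | P0:M(95), P1:I, P2:I | bus: BusRdX,Flush
[6] P1: store L1 := 46 | P0:I, P1:M(46), P2:I | bus: BusRdX,Flush
[7] P0: store L1 := 61 | P0:M(61), P1:I, P2:I | bus: BusRdX,Flush
[8] P0: load  L2 | P0:S(30), P1:S(30), P2:I | bus: BusRd
[9] P0: load  L1 | P0:M(61), P1:I, P2:I | bus: none
[10] P0: store L1 := 80 | P0:M(80), P1:I, P2:I | bus: none
[11] P1: store L1 := 10 | P0:I, P1:M(10), P2:I | bus: BusRdX,Flush
[12] P1: store L5 := 49 | P0:I, P1:M(49), P2:I | bus: BusRdX

bus = BusRdX,Flush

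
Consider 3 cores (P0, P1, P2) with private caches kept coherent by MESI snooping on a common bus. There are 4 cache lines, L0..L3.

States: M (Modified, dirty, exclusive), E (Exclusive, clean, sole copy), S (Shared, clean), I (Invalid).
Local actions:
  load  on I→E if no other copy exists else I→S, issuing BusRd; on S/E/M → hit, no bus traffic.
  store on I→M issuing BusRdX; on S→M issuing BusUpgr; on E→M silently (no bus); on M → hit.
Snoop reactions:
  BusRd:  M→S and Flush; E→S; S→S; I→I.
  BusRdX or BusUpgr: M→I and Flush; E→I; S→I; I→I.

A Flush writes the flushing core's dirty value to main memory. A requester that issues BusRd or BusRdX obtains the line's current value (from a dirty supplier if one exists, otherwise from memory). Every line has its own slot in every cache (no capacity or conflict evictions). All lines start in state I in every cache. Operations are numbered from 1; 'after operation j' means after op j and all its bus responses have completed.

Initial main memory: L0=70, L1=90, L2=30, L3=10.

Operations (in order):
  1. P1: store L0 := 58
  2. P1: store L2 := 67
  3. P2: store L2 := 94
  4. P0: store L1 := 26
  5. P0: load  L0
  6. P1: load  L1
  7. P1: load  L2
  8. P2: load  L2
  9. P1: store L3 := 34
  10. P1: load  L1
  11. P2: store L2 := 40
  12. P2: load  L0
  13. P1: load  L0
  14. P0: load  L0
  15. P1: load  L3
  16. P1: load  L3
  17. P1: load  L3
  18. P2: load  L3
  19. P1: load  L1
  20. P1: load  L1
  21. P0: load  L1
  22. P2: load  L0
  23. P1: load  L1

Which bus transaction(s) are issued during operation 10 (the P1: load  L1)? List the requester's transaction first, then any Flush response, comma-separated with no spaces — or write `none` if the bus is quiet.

1. P1: store L0 := 58  bus=[BusRdX]  L0: P0=I P1=M P2=I  mem[L0]=70
2. P1: store L2 := 67  bus=[BusRdX]  L2: P0=I P1=M P2=I  mem[L2]=30
3. P2: store L2 := 94  bus=[BusRdX,Flush]  L2: P0=I P1=I P2=M  mem[L2]=67
4. P0: store L1 := 26  bus=[BusRdX]  L1: P0=M P1=I P2=I  mem[L1]=90
5. P0: load  L0  bus=[BusRd,Flush]  L0: P0=S P1=S P2=I  mem[L0]=58
6. P1: load  L1  bus=[BusRd,Flush]  L1: P0=S P1=S P2=I  mem[L1]=26
7. P1: load  L2  bus=[BusRd,Flush]  L2: P0=I P1=S P2=S  mem[L2]=94
8. P2: load  L2  bus=[-]  L2: P0=I P1=S P2=S  mem[L2]=94
9. P1: store L3 := 34  bus=[BusRdX]  L3: P0=I P1=M P2=I  mem[L3]=10
10. P1: load  L1  bus=[-]  L1: P0=S P1=S P2=I  mem[L1]=26
11. P2: store L2 := 40  bus=[BusUpgr]  L2: P0=I P1=I P2=M  mem[L2]=94
12. P2: load  L0  bus=[BusRd]  L0: P0=S P1=S P2=S  mem[L0]=58
13. P1: load  L0  bus=[-]  L0: P0=S P1=S P2=S  mem[L0]=58
14. P0: load  L0  bus=[-]  L0: P0=S P1=S P2=S  mem[L0]=58
15. P1: load  L3  bus=[-]  L3: P0=I P1=M P2=I  mem[L3]=10
16. P1: load  L3  bus=[-]  L3: P0=I P1=M P2=I  mem[L3]=10
17. P1: load  L3  bus=[-]  L3: P0=I P1=M P2=I  mem[L3]=10
18. P2: load  L3  bus=[BusRd,Flush]  L3: P0=I P1=S P2=S  mem[L3]=34
19. P1: load  L1  bus=[-]  L1: P0=S P1=S P2=I  mem[L1]=26
20. P1: load  L1  bus=[-]  L1: P0=S P1=S P2=I  mem[L1]=26
21. P0: load  L1  bus=[-]  L1: P0=S P1=S P2=I  mem[L1]=26
22. P2: load  L0  bus=[-]  L0: P0=S P1=S P2=S  mem[L0]=58
23. P1: load  L1  bus=[-]  L1: P0=S P1=S P2=I  mem[L1]=26

bus = none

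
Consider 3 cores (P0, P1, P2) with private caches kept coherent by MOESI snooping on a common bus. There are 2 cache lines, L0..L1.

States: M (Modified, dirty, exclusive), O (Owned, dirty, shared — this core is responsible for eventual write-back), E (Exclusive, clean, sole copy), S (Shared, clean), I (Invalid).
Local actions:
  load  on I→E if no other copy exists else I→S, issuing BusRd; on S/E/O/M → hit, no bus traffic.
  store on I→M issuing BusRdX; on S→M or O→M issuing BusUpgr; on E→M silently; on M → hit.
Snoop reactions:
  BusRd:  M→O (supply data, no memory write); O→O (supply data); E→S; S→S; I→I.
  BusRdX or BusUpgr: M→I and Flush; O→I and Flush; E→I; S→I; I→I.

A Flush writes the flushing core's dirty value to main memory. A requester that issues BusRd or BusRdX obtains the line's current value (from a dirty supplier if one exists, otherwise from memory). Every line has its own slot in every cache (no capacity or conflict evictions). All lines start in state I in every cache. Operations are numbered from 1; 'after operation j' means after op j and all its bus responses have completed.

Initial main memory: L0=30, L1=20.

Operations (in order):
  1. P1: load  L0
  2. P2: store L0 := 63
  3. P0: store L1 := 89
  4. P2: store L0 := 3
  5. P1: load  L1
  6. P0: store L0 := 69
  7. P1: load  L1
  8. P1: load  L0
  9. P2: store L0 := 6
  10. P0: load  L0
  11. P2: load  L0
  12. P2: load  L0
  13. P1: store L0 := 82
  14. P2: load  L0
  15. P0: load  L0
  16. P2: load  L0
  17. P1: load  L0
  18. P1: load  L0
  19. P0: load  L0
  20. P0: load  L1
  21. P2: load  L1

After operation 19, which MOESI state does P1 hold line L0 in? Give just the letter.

state = O

step 1: P1: load  L0  ⟶  IEI  (L0)  txn=BusRd  M[L0]=30
step 2: P2: store L0 := 63  ⟶  IIM  (L0)  txn=BusRdX  M[L0]=30
step 3: P0: store L1 := 89  ⟶  MII  (L1)  txn=BusRdX  M[L1]=20
step 4: P2: store L0 := 3  ⟶  IIM  (L0)  txn=∅  M[L0]=30
step 5: P1: load  L1  ⟶  OSI  (L1)  txn=BusRd  M[L1]=20
step 6: P0: store L0 := 69  ⟶  MII  (L0)  txn=BusRdX+Flush  M[L0]=3
step 7: P1: load  L1  ⟶  OSI  (L1)  txn=∅  M[L1]=20
step 8: P1: load  L0  ⟶  OSI  (L0)  txn=BusRd  M[L0]=3
step 9: P2: store L0 := 6  ⟶  IIM  (L0)  txn=BusRdX+Flush  M[L0]=69
step 10: P0: load  L0  ⟶  SIO  (L0)  txn=BusRd  M[L0]=69
step 11: P2: load  L0  ⟶  SIO  (L0)  txn=∅  M[L0]=69
step 12: P2: load  L0  ⟶  SIO  (L0)  txn=∅  M[L0]=69
step 13: P1: store L0 := 82  ⟶  IMI  (L0)  txn=BusRdX+Flush  M[L0]=6
step 14: P2: load  L0  ⟶  IOS  (L0)  txn=BusRd  M[L0]=6
step 15: P0: load  L0  ⟶  SOS  (L0)  txn=BusRd  M[L0]=6
step 16: P2: load  L0  ⟶  SOS  (L0)  txn=∅  M[L0]=6
step 17: P1: load  L0  ⟶  SOS  (L0)  txn=∅  M[L0]=6
step 18: P1: load  L0  ⟶  SOS  (L0)  txn=∅  M[L0]=6
step 19: P0: load  L0  ⟶  SOS  (L0)  txn=∅  M[L0]=6
step 20: P0: load  L1  ⟶  OSI  (L1)  txn=∅  M[L1]=20
step 21: P2: load  L1  ⟶  OSS  (L1)  txn=BusRd  M[L1]=20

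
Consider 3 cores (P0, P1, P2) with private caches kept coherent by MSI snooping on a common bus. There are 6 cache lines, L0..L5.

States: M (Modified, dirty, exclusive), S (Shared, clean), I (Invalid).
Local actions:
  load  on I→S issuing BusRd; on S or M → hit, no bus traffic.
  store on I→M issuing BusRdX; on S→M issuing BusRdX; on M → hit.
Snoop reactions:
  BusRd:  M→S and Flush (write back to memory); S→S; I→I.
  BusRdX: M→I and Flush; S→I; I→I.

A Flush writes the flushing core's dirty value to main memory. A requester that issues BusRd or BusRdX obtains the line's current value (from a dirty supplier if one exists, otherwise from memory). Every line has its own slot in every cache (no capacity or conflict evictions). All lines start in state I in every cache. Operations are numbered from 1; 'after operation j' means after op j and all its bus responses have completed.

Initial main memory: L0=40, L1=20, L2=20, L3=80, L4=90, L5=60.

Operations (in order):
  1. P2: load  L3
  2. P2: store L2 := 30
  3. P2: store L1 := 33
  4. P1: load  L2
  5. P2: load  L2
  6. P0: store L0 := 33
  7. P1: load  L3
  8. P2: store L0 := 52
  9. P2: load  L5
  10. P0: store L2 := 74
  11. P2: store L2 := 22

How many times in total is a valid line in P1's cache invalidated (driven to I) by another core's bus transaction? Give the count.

  op1 P2: load  L3 → I/I/S on L3; bus BusRd; mem=80
  op2 P2: store L2 := 30 → I/I/M on L2; bus BusRdX; mem=20
  op3 P2: store L1 := 33 → I/I/M on L1; bus BusRdX; mem=20
  op4 P1: load  L2 → I/S/S on L2; bus BusRd Flush; mem=30
  op5 P2: load  L2 → I/S/S on L2; bus (none); mem=30
  op6 P0: store L0 := 33 → M/I/I on L0; bus BusRdX; mem=40
  op7 P1: load  L3 → I/S/S on L3; bus BusRd; mem=80
  op8 P2: store L0 := 52 → I/I/M on L0; bus BusRdX Flush; mem=33
  op9 P2: load  L5 → I/I/S on L5; bus BusRd; mem=60
  op10 P0: store L2 := 74 → M/I/I on L2; bus BusRdX; mem=30
  op11 P2: store L2 := 22 → I/I/M on L2; bus BusRdX Flush; mem=74

invalidations = 1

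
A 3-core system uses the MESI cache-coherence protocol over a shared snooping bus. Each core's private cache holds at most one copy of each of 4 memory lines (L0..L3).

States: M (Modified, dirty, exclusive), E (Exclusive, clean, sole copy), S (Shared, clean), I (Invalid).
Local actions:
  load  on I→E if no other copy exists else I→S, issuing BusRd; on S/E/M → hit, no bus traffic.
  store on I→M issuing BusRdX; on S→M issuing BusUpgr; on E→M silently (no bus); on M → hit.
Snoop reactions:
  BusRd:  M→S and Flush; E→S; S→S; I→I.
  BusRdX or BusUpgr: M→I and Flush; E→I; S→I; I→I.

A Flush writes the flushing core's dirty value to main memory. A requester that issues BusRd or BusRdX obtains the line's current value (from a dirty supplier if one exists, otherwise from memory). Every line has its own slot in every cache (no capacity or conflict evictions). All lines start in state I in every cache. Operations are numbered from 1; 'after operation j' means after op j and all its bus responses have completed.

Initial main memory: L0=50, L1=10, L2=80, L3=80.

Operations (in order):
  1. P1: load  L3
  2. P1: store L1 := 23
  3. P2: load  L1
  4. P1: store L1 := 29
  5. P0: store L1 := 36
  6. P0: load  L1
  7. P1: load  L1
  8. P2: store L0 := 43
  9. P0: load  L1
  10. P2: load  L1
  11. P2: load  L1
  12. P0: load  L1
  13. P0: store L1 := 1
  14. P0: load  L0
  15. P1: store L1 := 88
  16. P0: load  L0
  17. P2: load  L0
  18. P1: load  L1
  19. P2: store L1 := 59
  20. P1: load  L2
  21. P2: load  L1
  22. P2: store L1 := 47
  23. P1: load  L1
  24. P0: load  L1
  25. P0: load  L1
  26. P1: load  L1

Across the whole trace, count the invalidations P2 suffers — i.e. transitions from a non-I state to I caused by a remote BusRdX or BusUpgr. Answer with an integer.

invalidations = 2

step 1: P1: load  L3  ⟶  IEI  (L3)  txn=BusRd  M[L3]=80
step 2: P1: store L1 := 23  ⟶  IMI  (L1)  txn=BusRdX  M[L1]=10
step 3: P2: load  L1  ⟶  ISS  (L1)  txn=BusRd+Flush  M[L1]=23
step 4: P1: store L1 := 29  ⟶  IMI  (L1)  txn=BusUpgr  M[L1]=23
step 5: P0: store L1 := 36  ⟶  MII  (L1)  txn=BusRdX+Flush  M[L1]=29
step 6: P0: load  L1  ⟶  MII  (L1)  txn=∅  M[L1]=29
step 7: P1: load  L1  ⟶  SSI  (L1)  txn=BusRd+Flush  M[L1]=36
step 8: P2: store L0 := 43  ⟶  IIM  (L0)  txn=BusRdX  M[L0]=50
step 9: P0: load  L1  ⟶  SSI  (L1)  txn=∅  M[L1]=36
step 10: P2: load  L1  ⟶  SSS  (L1)  txn=BusRd  M[L1]=36
step 11: P2: load  L1  ⟶  SSS  (L1)  txn=∅  M[L1]=36
step 12: P0: load  L1  ⟶  SSS  (L1)  txn=∅  M[L1]=36
step 13: P0: store L1 := 1  ⟶  MII  (L1)  txn=BusUpgr  M[L1]=36
step 14: P0: load  L0  ⟶  SIS  (L0)  txn=BusRd+Flush  M[L0]=43
step 15: P1: store L1 := 88  ⟶  IMI  (L1)  txn=BusRdX+Flush  M[L1]=1
step 16: P0: load  L0  ⟶  SIS  (L0)  txn=∅  M[L0]=43
step 17: P2: load  L0  ⟶  SIS  (L0)  txn=∅  M[L0]=43
step 18: P1: load  L1  ⟶  IMI  (L1)  txn=∅  M[L1]=1
step 19: P2: store L1 := 59  ⟶  IIM  (L1)  txn=BusRdX+Flush  M[L1]=88
step 20: P1: load  L2  ⟶  IEI  (L2)  txn=BusRd  M[L2]=80
step 21: P2: load  L1  ⟶  IIM  (L1)  txn=∅  M[L1]=88
step 22: P2: store L1 := 47  ⟶  IIM  (L1)  txn=∅  M[L1]=88
step 23: P1: load  L1  ⟶  ISS  (L1)  txn=BusRd+Flush  M[L1]=47
step 24: P0: load  L1  ⟶  SSS  (L1)  txn=BusRd  M[L1]=47
step 25: P0: load  L1  ⟶  SSS  (L1)  txn=∅  M[L1]=47
step 26: P1: load  L1  ⟶  SSS  (L1)  txn=∅  M[L1]=47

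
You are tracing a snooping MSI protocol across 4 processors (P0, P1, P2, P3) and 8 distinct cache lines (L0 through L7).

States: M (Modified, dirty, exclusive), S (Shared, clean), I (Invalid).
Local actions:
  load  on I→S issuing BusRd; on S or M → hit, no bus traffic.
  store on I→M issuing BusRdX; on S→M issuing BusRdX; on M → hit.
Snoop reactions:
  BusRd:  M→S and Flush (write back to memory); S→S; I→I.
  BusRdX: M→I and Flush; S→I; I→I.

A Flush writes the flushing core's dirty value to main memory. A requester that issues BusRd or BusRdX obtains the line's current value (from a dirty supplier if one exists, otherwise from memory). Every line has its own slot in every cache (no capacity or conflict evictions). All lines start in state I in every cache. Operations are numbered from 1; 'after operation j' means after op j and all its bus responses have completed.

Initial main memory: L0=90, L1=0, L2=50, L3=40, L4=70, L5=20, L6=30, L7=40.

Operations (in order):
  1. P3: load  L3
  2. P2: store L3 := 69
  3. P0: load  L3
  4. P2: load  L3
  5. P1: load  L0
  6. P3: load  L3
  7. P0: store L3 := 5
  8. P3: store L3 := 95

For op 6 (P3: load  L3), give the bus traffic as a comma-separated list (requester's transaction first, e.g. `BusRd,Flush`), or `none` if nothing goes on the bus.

  op1 P3: load  L3 → I/I/I/S on L3; bus BusRd; mem=40
  op2 P2: store L3 := 69 → I/I/M/I on L3; bus BusRdX; mem=40
  op3 P0: load  L3 → S/I/S/I on L3; bus BusRd Flush; mem=69
  op4 P2: load  L3 → S/I/S/I on L3; bus (none); mem=69
  op5 P1: load  L0 → I/S/I/I on L0; bus BusRd; mem=90
  op6 P3: load  L3 → S/I/S/S on L3; bus BusRd; mem=69
  op7 P0: store L3 := 5 → M/I/I/I on L3; bus BusRdX; mem=69
  op8 P3: store L3 := 95 → I/I/I/M on L3; bus BusRdX Flush; mem=5

bus = BusRd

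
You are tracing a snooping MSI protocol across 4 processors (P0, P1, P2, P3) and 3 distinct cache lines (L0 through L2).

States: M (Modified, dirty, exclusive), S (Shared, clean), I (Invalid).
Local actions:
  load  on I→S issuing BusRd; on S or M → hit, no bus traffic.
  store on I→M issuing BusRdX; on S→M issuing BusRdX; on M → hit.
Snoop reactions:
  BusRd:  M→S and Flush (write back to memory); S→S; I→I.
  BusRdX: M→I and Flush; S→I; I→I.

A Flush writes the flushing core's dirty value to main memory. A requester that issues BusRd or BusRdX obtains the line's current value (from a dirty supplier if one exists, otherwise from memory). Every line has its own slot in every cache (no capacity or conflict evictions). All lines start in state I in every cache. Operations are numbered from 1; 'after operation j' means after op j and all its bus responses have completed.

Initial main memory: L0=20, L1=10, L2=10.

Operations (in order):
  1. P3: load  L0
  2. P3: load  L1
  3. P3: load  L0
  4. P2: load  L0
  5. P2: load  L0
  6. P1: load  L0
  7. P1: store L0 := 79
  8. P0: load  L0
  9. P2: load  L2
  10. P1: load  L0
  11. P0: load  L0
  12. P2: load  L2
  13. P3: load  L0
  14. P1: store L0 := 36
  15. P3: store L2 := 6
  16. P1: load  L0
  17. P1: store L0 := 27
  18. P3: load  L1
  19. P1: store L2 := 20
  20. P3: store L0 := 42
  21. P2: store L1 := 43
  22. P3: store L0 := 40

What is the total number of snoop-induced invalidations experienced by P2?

[1] P3: load  L0 | P0:I, P1:I, P2:I, P3:S(20) | bus: BusRd
[2] P3: load  L1 | P0:I, P1:I, P2:I, P3:S(10) | bus: BusRd
[3] P3: load  L0 | P0:I, P1:I, P2:I, P3:S(20) | bus: none
[4] P2: load  L0 | P0:I, P1:I, P2:S(20), P3:S(20) | bus: BusRd
[5] P2: load  L0 | P0:I, P1:I, P2:S(20), P3:S(20) | bus: none
[6] P1: load  L0 | P0:I, P1:S(20), P2:S(20), P3:S(20) | bus: BusRd
[7] P1: store L0 := 79 | P0:I, P1:M(79), P2:I, P3:I | bus: BusRdX
[8] P0: load  L0 | P0:S(79), P1:S(79), P2:I, P3:I | bus: BusRd,Flush
[9] P2: load  L2 | P0:I, P1:I, P2:S(10), P3:I | bus: BusRd
[10] P1: load  L0 | P0:S(79), P1:S(79), P2:I, P3:I | bus: none
[11] P0: load  L0 | P0:S(79), P1:S(79), P2:I, P3:I | bus: none
[12] P2: load  L2 | P0:I, P1:I, P2:S(10), P3:I | bus: none
[13] P3: load  L0 | P0:S(79), P1:S(79), P2:I, P3:S(79) | bus: BusRd
[14] P1: store L0 := 36 | P0:I, P1:M(36), P2:I, P3:I | bus: BusRdX
[15] P3: store L2 := 6 | P0:I, P1:I, P2:I, P3:M(6) | bus: BusRdX
[16] P1: load  L0 | P0:I, P1:M(36), P2:I, P3:I | bus: none
[17] P1: store L0 := 27 | P0:I, P1:M(27), P2:I, P3:I | bus: none
[18] P3: load  L1 | P0:I, P1:I, P2:I, P3:S(10) | bus: none
[19] P1: store L2 := 20 | P0:I, P1:M(20), P2:I, P3:I | bus: BusRdX,Flush
[20] P3: store L0 := 42 | P0:I, P1:I, P2:I, P3:M(42) | bus: BusRdX,Flush
[21] P2: store L1 := 43 | P0:I, P1:I, P2:M(43), P3:I | bus: BusRdX
[22] P3: store L0 := 40 | P0:I, P1:I, P2:I, P3:M(40) | bus: none

invalidations = 2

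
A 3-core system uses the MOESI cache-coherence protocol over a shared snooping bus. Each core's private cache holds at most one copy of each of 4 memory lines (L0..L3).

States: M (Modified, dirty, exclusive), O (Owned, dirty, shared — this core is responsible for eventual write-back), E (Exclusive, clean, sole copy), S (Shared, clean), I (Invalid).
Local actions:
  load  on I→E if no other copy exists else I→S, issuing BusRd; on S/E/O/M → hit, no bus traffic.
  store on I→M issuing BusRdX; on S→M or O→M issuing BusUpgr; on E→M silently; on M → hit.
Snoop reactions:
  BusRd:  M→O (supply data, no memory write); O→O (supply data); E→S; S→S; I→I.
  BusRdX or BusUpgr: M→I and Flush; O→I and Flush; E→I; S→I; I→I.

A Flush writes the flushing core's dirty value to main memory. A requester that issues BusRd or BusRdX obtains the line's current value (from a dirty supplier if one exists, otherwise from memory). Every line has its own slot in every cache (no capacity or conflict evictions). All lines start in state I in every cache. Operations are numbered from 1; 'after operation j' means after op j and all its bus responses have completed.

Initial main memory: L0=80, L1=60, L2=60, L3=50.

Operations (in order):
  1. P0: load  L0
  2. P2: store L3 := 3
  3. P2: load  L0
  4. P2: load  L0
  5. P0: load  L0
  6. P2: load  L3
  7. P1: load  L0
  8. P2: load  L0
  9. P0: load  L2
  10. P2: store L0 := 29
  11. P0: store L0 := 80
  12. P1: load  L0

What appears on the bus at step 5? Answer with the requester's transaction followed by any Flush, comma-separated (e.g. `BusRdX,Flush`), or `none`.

  op1 P0: load  L0 → E/I/I on L0; bus BusRd; mem=80
  op2 P2: store L3 := 3 → I/I/M on L3; bus BusRdX; mem=50
  op3 P2: load  L0 → S/I/S on L0; bus BusRd; mem=80
  op4 P2: load  L0 → S/I/S on L0; bus (none); mem=80
  op5 P0: load  L0 → S/I/S on L0; bus (none); mem=80
  op6 P2: load  L3 → I/I/M on L3; bus (none); mem=50
  op7 P1: load  L0 → S/S/S on L0; bus BusRd; mem=80
  op8 P2: load  L0 → S/S/S on L0; bus (none); mem=80
  op9 P0: load  L2 → E/I/I on L2; bus BusRd; mem=60
  op10 P2: store L0 := 29 → I/I/M on L0; bus BusUpgr; mem=80
  op11 P0: store L0 := 80 → M/I/I on L0; bus BusRdX Flush; mem=29
  op12 P1: load  L0 → O/S/I on L0; bus BusRd; mem=29

bus = none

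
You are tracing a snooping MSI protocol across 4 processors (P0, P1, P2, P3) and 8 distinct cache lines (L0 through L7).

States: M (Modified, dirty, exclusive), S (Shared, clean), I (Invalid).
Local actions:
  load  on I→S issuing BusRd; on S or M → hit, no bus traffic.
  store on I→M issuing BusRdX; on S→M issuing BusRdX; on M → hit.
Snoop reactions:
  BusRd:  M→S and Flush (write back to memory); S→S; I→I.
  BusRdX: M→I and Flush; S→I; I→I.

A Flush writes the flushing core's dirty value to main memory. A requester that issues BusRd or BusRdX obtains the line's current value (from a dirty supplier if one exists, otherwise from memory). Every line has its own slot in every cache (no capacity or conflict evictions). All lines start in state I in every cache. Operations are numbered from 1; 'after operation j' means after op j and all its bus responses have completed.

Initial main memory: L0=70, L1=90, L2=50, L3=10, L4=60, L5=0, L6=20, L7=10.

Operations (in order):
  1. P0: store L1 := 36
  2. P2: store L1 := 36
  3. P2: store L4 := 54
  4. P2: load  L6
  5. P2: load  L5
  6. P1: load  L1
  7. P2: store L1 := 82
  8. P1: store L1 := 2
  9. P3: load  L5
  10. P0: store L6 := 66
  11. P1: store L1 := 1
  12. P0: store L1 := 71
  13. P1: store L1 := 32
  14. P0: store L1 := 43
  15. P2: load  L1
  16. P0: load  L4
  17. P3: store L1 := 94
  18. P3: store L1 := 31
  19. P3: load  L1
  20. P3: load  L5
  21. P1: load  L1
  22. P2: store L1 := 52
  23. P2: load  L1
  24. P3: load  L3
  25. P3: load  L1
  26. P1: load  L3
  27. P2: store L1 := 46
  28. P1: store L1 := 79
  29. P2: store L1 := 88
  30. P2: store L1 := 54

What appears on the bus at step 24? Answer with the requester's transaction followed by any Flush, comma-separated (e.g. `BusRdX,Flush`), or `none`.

bus = BusRd

1. P0: store L1 := 36  bus=[BusRdX]  L1: P0=M P1=I P2=I P3=I  mem[L1]=90
2. P2: store L1 := 36  bus=[BusRdX,Flush]  L1: P0=I P1=I P2=M P3=I  mem[L1]=36
3. P2: store L4 := 54  bus=[BusRdX]  L4: P0=I P1=I P2=M P3=I  mem[L4]=60
4. P2: load  L6  bus=[BusRd]  L6: P0=I P1=I P2=S P3=I  mem[L6]=20
5. P2: load  L5  bus=[BusRd]  L5: P0=I P1=I P2=S P3=I  mem[L5]=0
6. P1: load  L1  bus=[BusRd,Flush]  L1: P0=I P1=S P2=S P3=I  mem[L1]=36
7. P2: store L1 := 82  bus=[BusRdX]  L1: P0=I P1=I P2=M P3=I  mem[L1]=36
8. P1: store L1 := 2  bus=[BusRdX,Flush]  L1: P0=I P1=M P2=I P3=I  mem[L1]=82
9. P3: load  L5  bus=[BusRd]  L5: P0=I P1=I P2=S P3=S  mem[L5]=0
10. P0: store L6 := 66  bus=[BusRdX]  L6: P0=M P1=I P2=I P3=I  mem[L6]=20
11. P1: store L1 := 1  bus=[-]  L1: P0=I P1=M P2=I P3=I  mem[L1]=82
12. P0: store L1 := 71  bus=[BusRdX,Flush]  L1: P0=M P1=I P2=I P3=I  mem[L1]=1
13. P1: store L1 := 32  bus=[BusRdX,Flush]  L1: P0=I P1=M P2=I P3=I  mem[L1]=71
14. P0: store L1 := 43  bus=[BusRdX,Flush]  L1: P0=M P1=I P2=I P3=I  mem[L1]=32
15. P2: load  L1  bus=[BusRd,Flush]  L1: P0=S P1=I P2=S P3=I  mem[L1]=43
16. P0: load  L4  bus=[BusRd,Flush]  L4: P0=S P1=I P2=S P3=I  mem[L4]=54
17. P3: store L1 := 94  bus=[BusRdX]  L1: P0=I P1=I P2=I P3=M  mem[L1]=43
18. P3: store L1 := 31  bus=[-]  L1: P0=I P1=I P2=I P3=M  mem[L1]=43
19. P3: load  L1  bus=[-]  L1: P0=I P1=I P2=I P3=M  mem[L1]=43
20. P3: load  L5  bus=[-]  L5: P0=I P1=I P2=S P3=S  mem[L5]=0
21. P1: load  L1  bus=[BusRd,Flush]  L1: P0=I P1=S P2=I P3=S  mem[L1]=31
22. P2: store L1 := 52  bus=[BusRdX]  L1: P0=I P1=I P2=M P3=I  mem[L1]=31
23. P2: load  L1  bus=[-]  L1: P0=I P1=I P2=M P3=I  mem[L1]=31
24. P3: load  L3  bus=[BusRd]  L3: P0=I P1=I P2=I P3=S  mem[L3]=10
25. P3: load  L1  bus=[BusRd,Flush]  L1: P0=I P1=I P2=S P3=S  mem[L1]=52
26. P1: load  L3  bus=[BusRd]  L3: P0=I P1=S P2=I P3=S  mem[L3]=10
27. P2: store L1 := 46  bus=[BusRdX]  L1: P0=I P1=I P2=M P3=I  mem[L1]=52
28. P1: store L1 := 79  bus=[BusRdX,Flush]  L1: P0=I P1=M P2=I P3=I  mem[L1]=46
29. P2: store L1 := 88  bus=[BusRdX,Flush]  L1: P0=I P1=I P2=M P3=I  mem[L1]=79
30. P2: store L1 := 54  bus=[-]  L1: P0=I P1=I P2=M P3=I  mem[L1]=79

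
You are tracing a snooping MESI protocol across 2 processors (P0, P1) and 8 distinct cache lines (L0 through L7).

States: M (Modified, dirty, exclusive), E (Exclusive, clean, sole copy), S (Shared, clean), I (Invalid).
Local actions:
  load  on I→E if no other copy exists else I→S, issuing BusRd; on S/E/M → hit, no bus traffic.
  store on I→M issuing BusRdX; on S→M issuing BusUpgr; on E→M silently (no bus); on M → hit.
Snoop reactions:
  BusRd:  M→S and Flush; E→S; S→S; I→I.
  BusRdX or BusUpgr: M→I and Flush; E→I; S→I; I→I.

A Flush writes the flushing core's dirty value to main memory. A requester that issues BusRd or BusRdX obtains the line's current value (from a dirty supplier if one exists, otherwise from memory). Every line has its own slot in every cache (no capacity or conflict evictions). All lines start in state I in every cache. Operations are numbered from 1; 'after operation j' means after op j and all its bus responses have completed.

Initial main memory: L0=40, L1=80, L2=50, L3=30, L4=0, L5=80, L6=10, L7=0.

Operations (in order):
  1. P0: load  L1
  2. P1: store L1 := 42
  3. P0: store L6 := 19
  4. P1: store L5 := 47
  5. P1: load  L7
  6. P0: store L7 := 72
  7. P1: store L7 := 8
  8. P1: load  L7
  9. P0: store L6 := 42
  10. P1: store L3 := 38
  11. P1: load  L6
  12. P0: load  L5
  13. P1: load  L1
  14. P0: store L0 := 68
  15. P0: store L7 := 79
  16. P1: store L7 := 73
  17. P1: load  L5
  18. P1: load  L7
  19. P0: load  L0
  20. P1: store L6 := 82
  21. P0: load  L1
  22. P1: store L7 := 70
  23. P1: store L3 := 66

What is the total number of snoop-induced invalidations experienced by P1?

[1] P0: load  L1 | P0:E(80), P1:I | bus: BusRd
[2] P1: store L1 := 42 | P0:I, P1:M(42) | bus: BusRdX
[3] P0: store L6 := 19 | P0:M(19), P1:I | bus: BusRdX
[4] P1: store L5 := 47 | P0:I, P1:M(47) | bus: BusRdX
[5] P1: load  L7 | P0:I, P1:E(0) | bus: BusRd
[6] P0: store L7 := 72 | P0:M(72), P1:I | bus: BusRdX
[7] P1: store L7 := 8 | P0:I, P1:M(8) | bus: BusRdX,Flush
[8] P1: load  L7 | P0:I, P1:M(8) | bus: none
[9] P0: store L6 := 42 | P0:M(42), P1:I | bus: none
[10] P1: store L3 := 38 | P0:I, P1:M(38) | bus: BusRdX
[11] P1: load  L6 | P0:S(42), P1:S(42) | bus: BusRd,Flush
[12] P0: load  L5 | P0:S(47), P1:S(47) | bus: BusRd,Flush
[13] P1: load  L1 | P0:I, P1:M(42) | bus: none
[14] P0: store L0 := 68 | P0:M(68), P1:I | bus: BusRdX
[15] P0: store L7 := 79 | P0:M(79), P1:I | bus: BusRdX,Flush
[16] P1: store L7 := 73 | P0:I, P1:M(73) | bus: BusRdX,Flush
[17] P1: load  L5 | P0:S(47), P1:S(47) | bus: none
[18] P1: load  L7 | P0:I, P1:M(73) | bus: none
[19] P0: load  L0 | P0:M(68), P1:I | bus: none
[20] P1: store L6 := 82 | P0:I, P1:M(82) | bus: BusUpgr
[21] P0: load  L1 | P0:S(42), P1:S(42) | bus: BusRd,Flush
[22] P1: store L7 := 70 | P0:I, P1:M(70) | bus: none
[23] P1: store L3 := 66 | P0:I, P1:M(66) | bus: none

invalidations = 2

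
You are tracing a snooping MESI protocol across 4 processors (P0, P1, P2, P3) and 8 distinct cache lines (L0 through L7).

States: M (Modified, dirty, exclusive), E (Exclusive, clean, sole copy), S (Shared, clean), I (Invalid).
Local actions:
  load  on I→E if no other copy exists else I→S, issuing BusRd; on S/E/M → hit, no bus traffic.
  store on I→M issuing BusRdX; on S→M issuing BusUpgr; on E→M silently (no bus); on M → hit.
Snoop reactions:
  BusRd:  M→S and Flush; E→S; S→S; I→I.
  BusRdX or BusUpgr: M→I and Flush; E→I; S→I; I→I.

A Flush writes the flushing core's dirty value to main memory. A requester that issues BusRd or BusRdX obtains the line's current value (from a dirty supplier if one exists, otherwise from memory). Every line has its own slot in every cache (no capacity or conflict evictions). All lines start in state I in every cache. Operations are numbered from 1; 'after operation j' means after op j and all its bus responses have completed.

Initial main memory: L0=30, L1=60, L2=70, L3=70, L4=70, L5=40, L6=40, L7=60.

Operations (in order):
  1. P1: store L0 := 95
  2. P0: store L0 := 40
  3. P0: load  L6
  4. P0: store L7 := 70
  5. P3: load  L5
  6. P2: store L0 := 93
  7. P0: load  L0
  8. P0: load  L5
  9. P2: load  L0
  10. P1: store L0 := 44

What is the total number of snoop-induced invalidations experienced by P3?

  op1 P1: store L0 := 95 → I/M/I/I on L0; bus BusRdX; mem=30
  op2 P0: store L0 := 40 → M/I/I/I on L0; bus BusRdX Flush; mem=95
  op3 P0: load  L6 → E/I/I/I on L6; bus BusRd; mem=40
  op4 P0: store L7 := 70 → M/I/I/I on L7; bus BusRdX; mem=60
  op5 P3: load  L5 → I/I/I/E on L5; bus BusRd; mem=40
  op6 P2: store L0 := 93 → I/I/M/I on L0; bus BusRdX Flush; mem=40
  op7 P0: load  L0 → S/I/S/I on L0; bus BusRd Flush; mem=93
  op8 P0: load  L5 → S/I/I/S on L5; bus BusRd; mem=40
  op9 P2: load  L0 → S/I/S/I on L0; bus (none); mem=93
  op10 P1: store L0 := 44 → I/M/I/I on L0; bus BusRdX; mem=93

invalidations = 0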